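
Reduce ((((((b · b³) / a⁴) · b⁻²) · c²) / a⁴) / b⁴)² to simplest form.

a⁻¹⁶·b⁻⁴·c⁴

((((((b · b³) / a⁴) · b⁻²) · c²) / a⁴) / b⁴)²
= ((((((b · b³) / a⁴) · b⁻²) · c²) / a⁴)²) / ((b⁴)²)    [power of a quotient]
= ((((((b · b³) / a⁴) · b⁻²) · c²)²) / ((a⁴)²)) / ((b⁴)²)    [power of a quotient]
= ((((((b · b³) / a⁴) · b⁻²)²) · ((c²)²)) / ((a⁴)²)) / ((b⁴)²)    [power of a product]
= ((((((b · b³) / a⁴)²) · ((b⁻²)²)) · ((c²)²)) / ((a⁴)²)) / ((b⁴)²)    [power of a product]
= ((((((b · b³)²) / ((a⁴)²)) · ((b⁻²)²)) · ((c²)²)) / ((a⁴)²)) / ((b⁴)²)    [power of a quotient]
= ((((((b²) · ((b³)²)) / ((a⁴)²)) · ((b⁻²)²)) · ((c²)²)) / ((a⁴)²)) / ((b⁴)²)    [power of a product]
= (((((b² · b⁶) / ((a⁴)²)) · ((b⁻²)²)) · ((c²)²)) / ((a⁴)²)) / ((b⁴)²)    [power of a power]
= ((((b⁸ / ((a⁴)²)) · ((b⁻²)²)) · ((c²)²)) / ((a⁴)²)) / ((b⁴)²)    [product of powers]
= ((((b⁸ / a⁸) · ((b⁻²)²)) · ((c²)²)) / ((a⁴)²)) / ((b⁴)²)    [power of a power]
= ((((b⁸ / a⁸) · b⁻⁴) · ((c²)²)) / ((a⁴)²)) / ((b⁴)²)    [power of a power]
= ((((b⁸ / a⁸) · b⁻⁴) · c⁴) / ((a⁴)²)) / ((b⁴)²)    [power of a power]
= ((((b⁸ / a⁸) · b⁻⁴) · c⁴) / a⁸) / ((b⁴)²)    [power of a power]
= ((((b⁸ / a⁸) · b⁻⁴) · c⁴) / a⁸) / b⁸    [power of a power]
= a⁻¹⁶·b⁻⁴·c⁴    [quotient of powers; product of powers]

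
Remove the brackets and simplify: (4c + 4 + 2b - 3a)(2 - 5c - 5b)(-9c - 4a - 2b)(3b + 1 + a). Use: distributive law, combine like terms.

(4c + 4 + 2b - 3a)(2 - 5c - 5b)(-9c - 4a - 2b)(3b + 1 + a)
= (8c - 20c^2 - 20bc + 8 - 20c - 20b + 4b - 10bc - 10b^2 - 6a + 15ac + 15ab)(-9c - 4a - 2b)(3b + 1 + a)    [distributive law]
= (-12c - 20c^2 - 30bc + 8 - 16b - 10b^2 - 6a + 15ac + 15ab)(-9c - 4a - 2b)(3b + 1 + a)    [combine like terms]
= (108c^2 + 48ac + 24bc + 180c^3 + 80ac^2 + 40bc^2 + 270bc^2 + 120abc + 60b^2c - 72c - 32a - 16b + 144bc + 64ab + 32b^2 + 90b^2c + 40ab^2 + 20b^3 + 54ac + 24a^2 + 12ab - 135ac^2 - 60a^2c - 30abc - 135abc - 60a^2b - 30ab^2)(3b + 1 + a)    [distributive law]
= (108c^2 + 102ac + 168bc + 180c^3 - 55ac^2 + 310bc^2 - 45abc + 150b^2c - 72c - 32a - 16b + 76ab + 32b^2 + 10ab^2 + 20b^3 + 24a^2 - 60a^2c - 60a^2b)(3b + 1 + a)    [combine like terms]
= 324bc^2 + 108c^2 + 108ac^2 + 306abc + 102ac + 102a^2c + 504b^2c + 168bc + 168abc + 540bc^3 + 180c^3 + 180ac^3 - 165abc^2 - 55ac^2 - 55a^2c^2 + 930b^2c^2 + 310bc^2 + 310abc^2 - 135ab^2c - 45abc - 45a^2bc + 450b^3c + 150b^2c + 150ab^2c - 216bc - 72c - 72ac - 96ab - 32a - 32a^2 - 48b^2 - 16b - 16ab + 228ab^2 + 76ab + 76a^2b + 96b^3 + 32b^2 + 32ab^2 + 30ab^3 + 10ab^2 + 10a^2b^2 + 60b^4 + 20b^3 + 20ab^3 + 72a^2b + 24a^2 + 24a^3 - 180a^2bc - 60a^2c - 60a^3c - 180a^2b^2 - 60a^2b - 60a^3b    [distributive law]
= 634bc^2 + 108c^2 + 53ac^2 + 429abc + 30ac + 42a^2c + 654b^2c - 48bc + 540bc^3 + 180c^3 + 180ac^3 + 145abc^2 - 55a^2c^2 + 930b^2c^2 + 15ab^2c - 225a^2bc + 450b^3c - 72c - 36ab - 32a - 8a^2 - 16b^2 - 16b + 270ab^2 + 88a^2b + 116b^3 + 50ab^3 - 170a^2b^2 + 60b^4 + 24a^3 - 60a^3c - 60a^3b    [combine like terms]

634bc^2 + 108c^2 + 53ac^2 + 429abc + 30ac + 42a^2c + 654b^2c - 48bc + 540bc^3 + 180c^3 + 180ac^3 + 145abc^2 - 55a^2c^2 + 930b^2c^2 + 15ab^2c - 225a^2bc + 450b^3c - 72c - 36ab - 32a - 8a^2 - 16b^2 - 16b + 270ab^2 + 88a^2b + 116b^3 + 50ab^3 - 170a^2b^2 + 60b^4 + 24a^3 - 60a^3c - 60a^3b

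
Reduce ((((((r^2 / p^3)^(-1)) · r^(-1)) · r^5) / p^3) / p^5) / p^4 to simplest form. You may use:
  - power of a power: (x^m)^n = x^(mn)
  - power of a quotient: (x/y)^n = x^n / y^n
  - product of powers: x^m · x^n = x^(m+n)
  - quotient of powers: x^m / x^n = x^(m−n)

p^(-9)r^2

((((((r^2 / p^3)^(-1)) · r^(-1)) · r^5) / p^3) / p^5) / p^4
= (((((((r^2)^(-1)) / ((p^3)^(-1))) · r^(-1)) · r^5) / p^3) / p^5) / p^4    [power of a quotient]
= (((((r^(-2) / ((p^3)^(-1))) · r^(-1)) · r^5) / p^3) / p^5) / p^4    [power of a power]
= (((((r^(-2) / p^(-3)) · r^(-1)) · r^5) / p^3) / p^5) / p^4    [power of a power]
= p^(-9)r^2    [quotient of powers; product of powers]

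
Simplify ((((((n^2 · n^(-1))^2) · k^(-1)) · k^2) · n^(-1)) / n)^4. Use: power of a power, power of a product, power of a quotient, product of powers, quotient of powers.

((((((n^2 · n^(-1))^2) · k^(-1)) · k^2) · n^(-1)) / n)^4
= ((((((n^2 · n^(-1))^2) · k^(-1)) · k^2) · n^(-1))^4) / (n^4)    [power of a quotient]
= ((((((n^2 · n^(-1))^2) · k^(-1)) · k^2)^4) · ((n^(-1))^4)) / (n^4)    [power of a product]
= ((((((n^2 · n^(-1))^2) · k^(-1))^4) · ((k^2)^4)) · ((n^(-1))^4)) / (n^4)    [power of a product]
= ((((((n^2 · n^(-1))^2)^4) · ((k^(-1))^4)) · ((k^2)^4)) · ((n^(-1))^4)) / (n^4)    [power of a product]
= (((((n^2 · n^(-1))^8) · ((k^(-1))^4)) · ((k^2)^4)) · ((n^(-1))^4)) / (n^4)    [power of a power]
= ((((((n^2)^8) · ((n^(-1))^8)) · ((k^(-1))^4)) · ((k^2)^4)) · ((n^(-1))^4)) / (n^4)    [power of a product]
= ((((n^16 · ((n^(-1))^8)) · ((k^(-1))^4)) · ((k^2)^4)) · ((n^(-1))^4)) / (n^4)    [power of a power]
= ((((n^16 · n^(-8)) · ((k^(-1))^4)) · ((k^2)^4)) · ((n^(-1))^4)) / (n^4)    [power of a power]
= (((n^8 · ((k^(-1))^4)) · ((k^2)^4)) · ((n^(-1))^4)) / (n^4)    [product of powers]
= (((n^8 · k^(-4)) · ((k^2)^4)) · ((n^(-1))^4)) / (n^4)    [power of a power]
= (((n^8 · k^(-4)) · k^8) · ((n^(-1))^4)) / (n^4)    [power of a power]
= (((n^8 · k^(-4)) · k^8) · n^(-4)) / (n^4)    [power of a power]
= k^4    [quotient of powers; product of powers]

k^4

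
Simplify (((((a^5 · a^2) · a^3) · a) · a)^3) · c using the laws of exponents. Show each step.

(((((a^5 · a^2) · a^3) · a) · a)^3) · c
= (((((a^5 · a^2) · a^3) · a)^3) · (a^3)) · c    [power of a product]
= (((((a^5 · a^2) · a^3)^3) · (a^3)) · (a^3)) · c    [power of a product]
= (((((a^5 · a^2)^3) · ((a^3)^3)) · (a^3)) · (a^3)) · c    [power of a product]
= ((((((a^5)^3) · ((a^2)^3)) · ((a^3)^3)) · (a^3)) · (a^3)) · c    [power of a product]
= ((((a^15 · ((a^2)^3)) · ((a^3)^3)) · (a^3)) · (a^3)) · c    [power of a power]
= ((((a^15 · a^6) · ((a^3)^3)) · (a^3)) · (a^3)) · c    [power of a power]
= (((a^21 · ((a^3)^3)) · (a^3)) · (a^3)) · c    [product of powers]
= (((a^21 · a^9) · (a^3)) · (a^3)) · c    [power of a power]
= ((a^30 · (a^3)) · (a^3)) · c    [product of powers]
= (a^33 · (a^3)) · c    [product of powers]
= a^36 · c    [product of powers]
= a^36c    [rearrange]

a^36c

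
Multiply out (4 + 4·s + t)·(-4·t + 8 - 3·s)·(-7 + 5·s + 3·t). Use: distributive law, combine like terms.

(4 + 4·s + t)·(-4·t + 8 - 3·s)·(-7 + 5·s + 3·t)
= (-16·t + 32 - 12·s - 16·s·t + 32·s - 12·s^2 - 4·t^2 + 8·t - 3·s·t)·(-7 + 5·s + 3·t)    [distributive law]
= (-8·t + 32 + 20·s - 19·s·t - 12·s^2 - 4·t^2)·(-7 + 5·s + 3·t)    [combine like terms]
= 56·t - 40·s·t - 24·t^2 - 224 + 160·s + 96·t - 140·s + 100·s^2 + 60·s·t + 133·s·t - 95·s^2·t - 57·s·t^2 + 84·s^2 - 60·s^3 - 36·s^2·t + 28·t^2 - 20·s·t^2 - 12·t^3    [distributive law]
= 152·t + 153·s·t + 4·t^2 - 224 + 20·s + 184·s^2 - 131·s^2·t - 77·s·t^2 - 60·s^3 - 12·t^3    [combine like terms]

152·t + 153·s·t + 4·t^2 - 224 + 20·s + 184·s^2 - 131·s^2·t - 77·s·t^2 - 60·s^3 - 12·t^3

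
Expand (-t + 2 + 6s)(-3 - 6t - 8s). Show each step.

(-t + 2 + 6s)(-3 - 6t - 8s)
= 3t + 6t² + 8st - 6 - 12t - 16s - 18s - 36st - 48s²    [distributive law]
= -9t + 6t² - 28st - 6 - 34s - 48s²    [combine like terms]

-9t + 6t² - 28st - 6 - 34s - 48s²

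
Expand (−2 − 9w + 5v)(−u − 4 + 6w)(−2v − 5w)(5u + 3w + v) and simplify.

(−2 − 9w + 5v)(−u − 4 + 6w)(−2v − 5w)(5u + 3w + v)
= (2u + 8 − 12w + 9uw + 36w − 54w^2 − 5uv − 20v + 30vw)(−2v − 5w)(5u + 3w + v)    [distributive law]
= (2u + 8 + 24w + 9uw − 54w^2 − 5uv − 20v + 30vw)(−2v − 5w)(5u + 3w + v)    [combine like terms]
= (−4uv − 10uw − 16v − 40w − 48vw − 120w^2 − 18uvw − 45uw^2 + 108vw^2 + 270w^3 + 10uv^2 + 25uvw + 40v^2 + 100vw − 60v^2w − 150vw^2)(5u + 3w + v)    [distributive law]
= (−4uv − 10uw − 16v − 40w + 52vw − 120w^2 + 7uvw − 45uw^2 − 42vw^2 + 270w^3 + 10uv^2 + 40v^2 − 60v^2w)(5u + 3w + v)    [combine like terms]
= −20u^2v − 12uvw − 4uv^2 − 50u^2w − 30uw^2 − 10uvw − 80uv − 48vw − 16v^2 − 200uw − 120w^2 − 40vw + 260uvw + 156vw^2 + 52v^2w − 600uw^2 − 360w^3 − 120vw^2 + 35u^2vw + 21uvw^2 + 7uv^2w − 225u^2w^2 − 135uw^3 − 45uvw^2 − 210uvw^2 − 126vw^3 − 42v^2w^2 + 1350uw^3 + 810w^4 + 270vw^3 + 50u^2v^2 + 30uv^2w + 10uv^3 + 200uv^2 + 120v^2w + 40v^3 − 300uv^2w − 180v^2w^2 − 60v^3w    [distributive law]
= −20u^2v + 238uvw + 196uv^2 − 50u^2w − 630uw^2 − 80uv − 88vw − 16v^2 − 200uw − 120w^2 + 36vw^2 + 172v^2w − 360w^3 + 35u^2vw − 234uvw^2 − 263uv^2w − 225u^2w^2 + 1215uw^3 + 144vw^3 − 222v^2w^2 + 810w^4 + 50u^2v^2 + 10uv^3 + 40v^3 − 60v^3w    [combine like terms]

−20u^2v + 238uvw + 196uv^2 − 50u^2w − 630uw^2 − 80uv − 88vw − 16v^2 − 200uw − 120w^2 + 36vw^2 + 172v^2w − 360w^3 + 35u^2vw − 234uvw^2 − 263uv^2w − 225u^2w^2 + 1215uw^3 + 144vw^3 − 222v^2w^2 + 810w^4 + 50u^2v^2 + 10uv^3 + 40v^3 − 60v^3w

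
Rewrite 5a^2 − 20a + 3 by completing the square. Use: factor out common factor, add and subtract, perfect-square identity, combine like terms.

5a^2 − 20a + 3
= 5(a^2 − 4a) + 3    [factor out 5 from the a-terms]
= 5(a^2 − 4a + 4 − 4) + 3    [add and subtract 4 inside the bracket]
= 5(a − 2)^2 − 20 + 3    [perfect-square identity]
= 5(a − 2)^2 − 17    [combine constants]

5(a − 2)^2 − 17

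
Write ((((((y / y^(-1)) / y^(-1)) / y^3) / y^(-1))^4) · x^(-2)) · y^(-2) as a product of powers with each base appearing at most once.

x^(-2)y^2

((((((y / y^(-1)) / y^(-1)) / y^3) / y^(-1))^4) · x^(-2)) · y^(-2)
= ((((((y / y^(-1)) / y^(-1)) / y^3)^4) / ((y^(-1))^4)) · x^(-2)) · y^(-2)    [power of a quotient]
= ((((((y / y^(-1)) / y^(-1))^4) / ((y^3)^4)) / ((y^(-1))^4)) · x^(-2)) · y^(-2)    [power of a quotient]
= ((((((y / y^(-1))^4) / ((y^(-1))^4)) / ((y^3)^4)) / ((y^(-1))^4)) · x^(-2)) · y^(-2)    [power of a quotient]
= ((((((y^4) / ((y^(-1))^4)) / ((y^(-1))^4)) / ((y^3)^4)) / ((y^(-1))^4)) · x^(-2)) · y^(-2)    [power of a quotient]
= (((((y^4 / y^(-4)) / ((y^(-1))^4)) / ((y^3)^4)) / ((y^(-1))^4)) · x^(-2)) · y^(-2)    [power of a power]
= ((((y^8 / ((y^(-1))^4)) / ((y^3)^4)) / ((y^(-1))^4)) · x^(-2)) · y^(-2)    [quotient of powers]
= ((((y^8 / y^(-4)) / ((y^3)^4)) / ((y^(-1))^4)) · x^(-2)) · y^(-2)    [power of a power]
= (((y^12 / ((y^3)^4)) / ((y^(-1))^4)) · x^(-2)) · y^(-2)    [quotient of powers]
= (((y^12 / y^12) / ((y^(-1))^4)) · x^(-2)) · y^(-2)    [power of a power]
= ((y^0 / ((y^(-1))^4)) · x^(-2)) · y^(-2)    [quotient of powers]
= ((y^0 / y^(-4)) · x^(-2)) · y^(-2)    [power of a power]
= (y^4 · x^(-2)) · y^(-2)    [quotient of powers]
= x^(-2)y^2    [product of powers]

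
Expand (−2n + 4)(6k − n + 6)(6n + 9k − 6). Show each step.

(−2n + 4)(6k − n + 6)(6n + 9k − 6)
= (−12kn + 2n² − 12n + 24k − 4n + 24)(6n + 9k − 6)    [distributive law]
= (−12kn + 2n² − 16n + 24k + 24)(6n + 9k − 6)    [combine like terms]
= −72kn² − 108k²n + 72kn + 12n³ + 18kn² − 12n² − 96n² − 144kn + 96n + 144kn + 216k² − 144k + 144n + 216k − 144    [distributive law]
= −54kn² − 108k²n + 72kn + 12n³ − 108n² + 240n + 216k² + 72k − 144    [combine like terms]

−54kn² − 108k²n + 72kn + 12n³ − 108n² + 240n + 216k² + 72k − 144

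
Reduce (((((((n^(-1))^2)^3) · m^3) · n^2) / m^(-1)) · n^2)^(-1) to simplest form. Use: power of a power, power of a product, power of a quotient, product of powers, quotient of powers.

m^(-4)·n^2

(((((((n^(-1))^2)^3) · m^3) · n^2) / m^(-1)) · n^2)^(-1)
= (((((((n^(-1))^2)^3) · m^3) · n^2) / m^(-1))^(-1)) · ((n^2)^(-1))    [power of a product]
= (((((((n^(-1))^2)^3) · m^3) · n^2)^(-1)) / ((m^(-1))^(-1))) · ((n^2)^(-1))    [power of a quotient]
= (((((((n^(-1))^2)^3) · m^3)^(-1)) · ((n^2)^(-1))) / ((m^(-1))^(-1))) · ((n^2)^(-1))    [power of a product]
= (((((((n^(-1))^2)^3)^(-1)) · ((m^3)^(-1))) · ((n^2)^(-1))) / ((m^(-1))^(-1))) · ((n^2)^(-1))    [power of a product]
= ((((((n^(-1))^2)^(-3)) · ((m^3)^(-1))) · ((n^2)^(-1))) / ((m^(-1))^(-1))) · ((n^2)^(-1))    [power of a power]
= (((((n^(-1))^(-6)) · ((m^3)^(-1))) · ((n^2)^(-1))) / ((m^(-1))^(-1))) · ((n^2)^(-1))    [power of a power]
= (((n^6 · ((m^3)^(-1))) · ((n^2)^(-1))) / ((m^(-1))^(-1))) · ((n^2)^(-1))    [power of a power]
= (((n^6 · m^(-3)) · ((n^2)^(-1))) / ((m^(-1))^(-1))) · ((n^2)^(-1))    [power of a power]
= (((n^6 · m^(-3)) · n^(-2)) / ((m^(-1))^(-1))) · ((n^2)^(-1))    [power of a power]
= (((n^6 · m^(-3)) · n^(-2)) / m) · ((n^2)^(-1))    [power of a power]
= (((n^6 · m^(-3)) · n^(-2)) / m) · n^(-2)    [power of a power]
= m^(-4)·n^2    [quotient of powers; product of powers]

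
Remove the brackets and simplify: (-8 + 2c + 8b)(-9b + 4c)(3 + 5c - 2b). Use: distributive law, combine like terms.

(-8 + 2c + 8b)(-9b + 4c)(3 + 5c - 2b)
= (72b - 32c - 18bc + 8c² - 72b² + 32bc)(3 + 5c - 2b)    [distributive law]
= (72b - 32c + 14bc + 8c² - 72b²)(3 + 5c - 2b)    [combine like terms]
= 216b + 360bc - 144b² - 96c - 160c² + 64bc + 42bc + 70bc² - 28b²c + 24c² + 40c³ - 16bc² - 216b² - 360b²c + 144b³    [distributive law]
= 216b + 466bc - 360b² - 96c - 136c² + 54bc² - 388b²c + 40c³ + 144b³    [combine like terms]

216b + 466bc - 360b² - 96c - 136c² + 54bc² - 388b²c + 40c³ + 144b³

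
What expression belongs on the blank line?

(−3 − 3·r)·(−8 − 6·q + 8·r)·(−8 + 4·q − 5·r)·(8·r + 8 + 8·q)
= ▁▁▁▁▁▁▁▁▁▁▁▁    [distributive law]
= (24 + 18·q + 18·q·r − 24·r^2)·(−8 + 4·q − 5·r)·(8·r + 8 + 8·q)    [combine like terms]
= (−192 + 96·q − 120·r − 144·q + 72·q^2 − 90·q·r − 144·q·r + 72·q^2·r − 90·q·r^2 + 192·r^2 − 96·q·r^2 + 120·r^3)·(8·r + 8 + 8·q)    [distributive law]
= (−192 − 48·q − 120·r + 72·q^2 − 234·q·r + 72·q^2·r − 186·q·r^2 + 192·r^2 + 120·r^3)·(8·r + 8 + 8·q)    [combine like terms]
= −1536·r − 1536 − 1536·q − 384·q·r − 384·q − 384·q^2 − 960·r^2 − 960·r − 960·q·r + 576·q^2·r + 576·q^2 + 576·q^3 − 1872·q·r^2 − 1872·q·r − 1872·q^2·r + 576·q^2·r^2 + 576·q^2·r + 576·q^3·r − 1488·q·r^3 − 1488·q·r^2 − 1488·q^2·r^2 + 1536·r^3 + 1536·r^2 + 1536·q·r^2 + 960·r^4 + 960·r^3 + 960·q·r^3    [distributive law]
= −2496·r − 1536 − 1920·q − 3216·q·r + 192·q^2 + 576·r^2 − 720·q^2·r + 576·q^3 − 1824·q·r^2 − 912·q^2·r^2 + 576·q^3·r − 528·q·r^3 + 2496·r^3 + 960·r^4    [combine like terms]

After distributive law, the bracketed line is:

(24 + 18·q − 24·r + 24·r + 18·q·r − 24·r^2)·(−8 + 4·q − 5·r)·(8·r + 8 + 8·q)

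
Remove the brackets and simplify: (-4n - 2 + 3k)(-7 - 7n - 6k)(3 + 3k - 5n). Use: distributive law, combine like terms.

(-4n - 2 + 3k)(-7 - 7n - 6k)(3 + 3k - 5n)
= (28n + 28n² + 24kn + 14 + 14n + 12k - 21k - 21kn - 18k²)(3 + 3k - 5n)    [distributive law]
= (42n + 28n² + 3kn + 14 - 9k - 18k²)(3 + 3k - 5n)    [combine like terms]
= 126n + 126kn - 210n² + 84n² + 84kn² - 140n³ + 9kn + 9k²n - 15kn² + 42 + 42k - 70n - 27k - 27k² + 45kn - 54k² - 54k³ + 90k²n    [distributive law]
= 56n + 180kn - 126n² + 69kn² - 140n³ + 99k²n + 42 + 15k - 81k² - 54k³    [combine like terms]

56n + 180kn - 126n² + 69kn² - 140n³ + 99k²n + 42 + 15k - 81k² - 54k³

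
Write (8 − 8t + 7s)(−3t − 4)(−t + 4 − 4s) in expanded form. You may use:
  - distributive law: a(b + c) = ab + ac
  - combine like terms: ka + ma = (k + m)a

(8 − 8t + 7s)(−3t − 4)(−t + 4 − 4s)
= (−24t − 32 + 24t^2 + 32t − 21st − 28s)(−t + 4 − 4s)    [distributive law]
= (8t − 32 + 24t^2 − 21st − 28s)(−t + 4 − 4s)    [combine like terms]
= −8t^2 + 32t − 32st + 32t − 128 + 128s − 24t^3 + 96t^2 − 96st^2 + 21st^2 − 84st + 84s^2t + 28st − 112s + 112s^2    [distributive law]
= 88t^2 + 64t − 88st − 128 + 16s − 24t^3 − 75st^2 + 84s^2t + 112s^2    [combine like terms]

88t^2 + 64t − 88st − 128 + 16s − 24t^3 − 75st^2 + 84s^2t + 112s^2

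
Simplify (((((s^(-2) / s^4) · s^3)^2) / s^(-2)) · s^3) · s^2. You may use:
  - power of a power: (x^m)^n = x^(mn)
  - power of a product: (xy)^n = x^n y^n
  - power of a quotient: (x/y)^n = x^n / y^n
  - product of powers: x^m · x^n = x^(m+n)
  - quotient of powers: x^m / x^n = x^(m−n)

(((((s^(-2) / s^4) · s^3)^2) / s^(-2)) · s^3) · s^2
= (((((s^(-2) / s^4)^2) · ((s^3)^2)) / s^(-2)) · s^3) · s^2    [power of a product]
= ((((((s^(-2))^2) / ((s^4)^2)) · ((s^3)^2)) / s^(-2)) · s^3) · s^2    [power of a quotient]
= ((((s^(-4) / ((s^4)^2)) · ((s^3)^2)) / s^(-2)) · s^3) · s^2    [power of a power]
= ((((s^(-4) / s^8) · ((s^3)^2)) / s^(-2)) · s^3) · s^2    [power of a power]
= (((s^(-12) · ((s^3)^2)) / s^(-2)) · s^3) · s^2    [quotient of powers]
= (((s^(-12) · s^6) / s^(-2)) · s^3) · s^2    [power of a power]
= ((s^(-6) / s^(-2)) · s^3) · s^2    [product of powers]
= (s^(-4) · s^3) · s^2    [quotient of powers]
= s^(-1) · s^2    [product of powers]
= s    [product of powers]

s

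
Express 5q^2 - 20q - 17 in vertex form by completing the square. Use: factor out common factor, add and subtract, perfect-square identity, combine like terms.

5q^2 - 20q - 17
= 5(q^2 - 4q) - 17    [factor out 5 from the q-terms]
= 5(q^2 - 4q + 4 - 4) - 17    [add and subtract 4 inside the bracket]
= 5(q - 2)^2 - 20 - 17    [perfect-square identity]
= 5(q - 2)^2 - 37    [combine constants]

5(q - 2)^2 - 37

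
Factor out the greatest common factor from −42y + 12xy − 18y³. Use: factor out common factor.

−42y + 12xy − 18y³
= 6(−7y + 2xy − 3y³)    [factor out 6]
= 6y(−7 + 2x − 3y²)    [factor out y]

6y(−7 + 2x − 3y²)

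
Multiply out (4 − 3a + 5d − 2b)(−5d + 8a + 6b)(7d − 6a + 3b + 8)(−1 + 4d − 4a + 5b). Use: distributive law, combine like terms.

−300d^2 − 1185d^3 + 3961ad^2 − 193bd^2 + 880ad − 4174a^2d + 1241abd − 460bd + 2008b^2d + 160d − 640a^2 + 1392a^3 − 772a^2b + 832ab − 1474ab^2 − 256a + 984b^2 − 84b^3 − 192b + 2840ad^3 − 4132a^2d^2 + 603abd^2 + 2568a^3d − 710a^2bd − 1829ab^2d − 576a^4 + 192a^3b + 780a^2b^2 − 6ab^3 − 700d^4 − 55bd^3 + 1169b^2d^2 + 36b^3d − 180b^4

(4 − 3a + 5d − 2b)(−5d + 8a + 6b)(7d − 6a + 3b + 8)(−1 + 4d − 4a + 5b)
= (−20d + 32a + 24b + 15ad − 24a^2 − 18ab − 25d^2 + 40ad + 30bd + 10bd − 16ab − 12b^2)(7d − 6a + 3b + 8)(−1 + 4d − 4a + 5b)    [distributive law]
= (−20d + 32a + 24b + 55ad − 24a^2 − 34ab − 25d^2 + 40bd − 12b^2)(7d − 6a + 3b + 8)(−1 + 4d − 4a + 5b)    [combine like terms]
= (−140d^2 + 120ad − 60bd − 160d + 224ad − 192a^2 + 96ab + 256a + 168bd − 144ab + 72b^2 + 192b + 385ad^2 − 330a^2d + 165abd + 440ad − 168a^2d + 144a^3 − 72a^2b − 192a^2 − 238abd + 204a^2b − 102ab^2 − 272ab − 175d^3 + 150ad^2 − 75bd^2 − 200d^2 + 280bd^2 − 240abd + 120b^2d + 320bd − 84b^2d + 72ab^2 − 36b^3 − 96b^2)(−1 + 4d − 4a + 5b)    [distributive law]
= (−340d^2 + 784ad + 428bd − 160d − 384a^2 − 320ab + 256a − 24b^2 + 192b + 535ad^2 − 498a^2d − 313abd + 144a^3 + 132a^2b − 30ab^2 − 175d^3 + 205bd^2 + 36b^2d − 36b^3)(−1 + 4d − 4a + 5b)    [combine like terms]
= 340d^2 − 1360d^3 + 1360ad^2 − 1700bd^2 − 784ad + 3136ad^2 − 3136a^2d + 3920abd − 428bd + 1712bd^2 − 1712abd + 2140b^2d + 160d − 640d^2 + 640ad − 800bd + 384a^2 − 1536a^2d + 1536a^3 − 1920a^2b + 320ab − 1280abd + 1280a^2b − 1600ab^2 − 256a + 1024ad − 1024a^2 + 1280ab + 24b^2 − 96b^2d + 96ab^2 − 120b^3 − 192b + 768bd − 768ab + 960b^2 − 535ad^2 + 2140ad^3 − 2140a^2d^2 + 2675abd^2 + 498a^2d − 1992a^2d^2 + 1992a^3d − 2490a^2bd + 313abd − 1252abd^2 + 1252a^2bd − 1565ab^2d − 144a^3 + 576a^3d − 576a^4 + 720a^3b − 132a^2b + 528a^2bd − 528a^3b + 660a^2b^2 + 30ab^2 − 120ab^2d + 120a^2b^2 − 150ab^3 + 175d^3 − 700d^4 + 700ad^3 − 875bd^3 − 205bd^2 + 820bd^3 − 820abd^2 + 1025b^2d^2 − 36b^2d + 144b^2d^2 − 144ab^2d + 180b^3d + 36b^3 − 144b^3d + 144ab^3 − 180b^4    [distributive law]
= −300d^2 − 1185d^3 + 3961ad^2 − 193bd^2 + 880ad − 4174a^2d + 1241abd − 460bd + 2008b^2d + 160d − 640a^2 + 1392a^3 − 772a^2b + 832ab − 1474ab^2 − 256a + 984b^2 − 84b^3 − 192b + 2840ad^3 − 4132a^2d^2 + 603abd^2 + 2568a^3d − 710a^2bd − 1829ab^2d − 576a^4 + 192a^3b + 780a^2b^2 − 6ab^3 − 700d^4 − 55bd^3 + 1169b^2d^2 + 36b^3d − 180b^4    [combine like terms]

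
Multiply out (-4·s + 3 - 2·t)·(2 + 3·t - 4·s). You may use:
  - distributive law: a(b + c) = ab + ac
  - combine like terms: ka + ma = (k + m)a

(-4·s + 3 - 2·t)·(2 + 3·t - 4·s)
= -8·s - 12·s·t + 16·s^2 + 6 + 9·t - 12·s - 4·t - 6·t^2 + 8·s·t    [distributive law]
= -20·s - 4·s·t + 16·s^2 + 6 + 5·t - 6·t^2    [combine like terms]

-20·s - 4·s·t + 16·s^2 + 6 + 5·t - 6·t^2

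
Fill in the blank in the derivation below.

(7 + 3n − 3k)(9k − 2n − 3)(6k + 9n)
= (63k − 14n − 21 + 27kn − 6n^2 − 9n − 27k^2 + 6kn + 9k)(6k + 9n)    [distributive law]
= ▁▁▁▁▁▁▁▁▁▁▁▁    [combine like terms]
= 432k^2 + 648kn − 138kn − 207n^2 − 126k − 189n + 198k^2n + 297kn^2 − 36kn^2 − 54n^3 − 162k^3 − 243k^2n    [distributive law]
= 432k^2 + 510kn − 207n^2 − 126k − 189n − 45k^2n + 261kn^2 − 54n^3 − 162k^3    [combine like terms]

After combine like terms, the bracketed line is:

(72k − 23n − 21 + 33kn − 6n^2 − 27k^2)(6k + 9n)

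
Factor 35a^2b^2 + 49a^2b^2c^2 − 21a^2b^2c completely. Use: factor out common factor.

7a^2b^2(5 + 7c^2 − 3c)

35a^2b^2 + 49a^2b^2c^2 − 21a^2b^2c
= 7(5a^2b^2 + 7a^2b^2c^2 − 3a^2b^2c)    [factor out 7]
= 7a^2b^2(5 + 7c^2 − 3c)    [factor out a^2b^2]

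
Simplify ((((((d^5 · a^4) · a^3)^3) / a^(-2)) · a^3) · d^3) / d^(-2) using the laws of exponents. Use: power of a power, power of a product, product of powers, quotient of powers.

((((((d^5 · a^4) · a^3)^3) / a^(-2)) · a^3) · d^3) / d^(-2)
= ((((((d^5 · a^4)^3) · ((a^3)^3)) / a^(-2)) · a^3) · d^3) / d^(-2)    [power of a product]
= (((((((d^5)^3) · ((a^4)^3)) · ((a^3)^3)) / a^(-2)) · a^3) · d^3) / d^(-2)    [power of a product]
= (((((d^15 · ((a^4)^3)) · ((a^3)^3)) / a^(-2)) · a^3) · d^3) / d^(-2)    [power of a power]
= (((((d^15 · a^12) · ((a^3)^3)) / a^(-2)) · a^3) · d^3) / d^(-2)    [power of a power]
= (((((d^15 · a^12) · a^9) / a^(-2)) · a^3) · d^3) / d^(-2)    [power of a power]
= a^26·d^20    [quotient of powers; product of powers]

a^26·d^20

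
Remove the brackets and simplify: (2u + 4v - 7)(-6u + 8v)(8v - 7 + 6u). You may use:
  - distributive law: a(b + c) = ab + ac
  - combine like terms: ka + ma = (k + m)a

(2u + 4v - 7)(-6u + 8v)(8v - 7 + 6u)
= (-12u² + 16uv - 24uv + 32v² + 42u - 56v)(8v - 7 + 6u)    [distributive law]
= (-12u² - 8uv + 32v² + 42u - 56v)(8v - 7 + 6u)    [combine like terms]
= -96u²v + 84u² - 72u³ - 64uv² + 56uv - 48u²v + 256v³ - 224v² + 192uv² + 336uv - 294u + 252u² - 448v² + 392v - 336uv    [distributive law]
= -144u²v + 336u² - 72u³ + 128uv² + 56uv + 256v³ - 672v² - 294u + 392v    [combine like terms]

-144u²v + 336u² - 72u³ + 128uv² + 56uv + 256v³ - 672v² - 294u + 392v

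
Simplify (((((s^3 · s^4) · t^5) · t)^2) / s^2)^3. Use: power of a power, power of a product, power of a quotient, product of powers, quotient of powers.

(((((s^3 · s^4) · t^5) · t)^2) / s^2)^3
= (((((s^3 · s^4) · t^5) · t)^2)^3) / ((s^2)^3)    [power of a quotient]
= ((((s^3 · s^4) · t^5) · t)^6) / ((s^2)^3)    [power of a power]
= ((((s^3 · s^4) · t^5)^6) · (t^6)) / ((s^2)^3)    [power of a product]
= ((((s^3 · s^4)^6) · ((t^5)^6)) · (t^6)) / ((s^2)^3)    [power of a product]
= (((((s^3)^6) · ((s^4)^6)) · ((t^5)^6)) · (t^6)) / ((s^2)^3)    [power of a product]
= (((s^18 · ((s^4)^6)) · ((t^5)^6)) · (t^6)) / ((s^2)^3)    [power of a power]
= (((s^18 · s^24) · ((t^5)^6)) · (t^6)) / ((s^2)^3)    [power of a power]
= ((s^42 · ((t^5)^6)) · (t^6)) / ((s^2)^3)    [product of powers]
= ((s^42 · t^30) · (t^6)) / ((s^2)^3)    [power of a power]
= ((s^42 · t^30) · t^6) / s^6    [power of a power]
= s^36·t^36    [quotient of powers; product of powers]

s^36·t^36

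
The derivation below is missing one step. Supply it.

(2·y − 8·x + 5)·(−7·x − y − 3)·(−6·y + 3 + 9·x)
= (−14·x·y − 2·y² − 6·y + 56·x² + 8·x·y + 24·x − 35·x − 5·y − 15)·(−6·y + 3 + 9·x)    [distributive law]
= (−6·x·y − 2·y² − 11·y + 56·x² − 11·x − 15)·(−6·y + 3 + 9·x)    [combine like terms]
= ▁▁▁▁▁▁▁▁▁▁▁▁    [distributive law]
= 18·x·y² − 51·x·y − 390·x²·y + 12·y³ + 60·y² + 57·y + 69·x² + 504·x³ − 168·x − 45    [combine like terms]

Applying distributive law to the line above:

36·x·y² − 18·x·y − 54·x²·y + 12·y³ − 6·y² − 18·x·y² + 66·y² − 33·y − 99·x·y − 336·x²·y + 168·x² + 504·x³ + 66·x·y − 33·x − 99·x² + 90·y − 45 − 135·x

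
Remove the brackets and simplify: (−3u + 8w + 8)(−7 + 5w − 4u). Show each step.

−11u − 47uw + 12u² − 16w + 40w² − 56

(−3u + 8w + 8)(−7 + 5w − 4u)
= 21u − 15uw + 12u² − 56w + 40w² − 32uw − 56 + 40w − 32u    [distributive law]
= −11u − 47uw + 12u² − 16w + 40w² − 56    [combine like terms]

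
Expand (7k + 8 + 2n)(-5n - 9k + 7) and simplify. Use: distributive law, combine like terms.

-53kn - 63k^2 - 23k - 26n + 56 - 10n^2

(7k + 8 + 2n)(-5n - 9k + 7)
= -35kn - 63k^2 + 49k - 40n - 72k + 56 - 10n^2 - 18kn + 14n    [distributive law]
= -53kn - 63k^2 - 23k - 26n + 56 - 10n^2    [combine like terms]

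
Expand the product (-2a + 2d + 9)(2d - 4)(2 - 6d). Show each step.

(-2a + 2d + 9)(2d - 4)(2 - 6d)
= (-4ad + 8a + 4d^2 - 8d + 18d - 36)(2 - 6d)    [distributive law]
= (-4ad + 8a + 4d^2 + 10d - 36)(2 - 6d)    [combine like terms]
= -8ad + 24ad^2 + 16a - 48ad + 8d^2 - 24d^3 + 20d - 60d^2 - 72 + 216d    [distributive law]
= -56ad + 24ad^2 + 16a - 52d^2 - 24d^3 + 236d - 72    [combine like terms]

-56ad + 24ad^2 + 16a - 52d^2 - 24d^3 + 236d - 72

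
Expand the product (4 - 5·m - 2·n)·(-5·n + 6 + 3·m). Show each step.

(4 - 5·m - 2·n)·(-5·n + 6 + 3·m)
= -20·n + 24 + 12·m + 25·m·n - 30·m - 15·m^2 + 10·n^2 - 12·n - 6·m·n    [distributive law]
= -32·n + 24 - 18·m + 19·m·n - 15·m^2 + 10·n^2    [combine like terms]

-32·n + 24 - 18·m + 19·m·n - 15·m^2 + 10·n^2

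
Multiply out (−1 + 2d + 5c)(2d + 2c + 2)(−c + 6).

(−1 + 2d + 5c)(2d + 2c + 2)(−c + 6)
= (−2d − 2c − 2 + 4d² + 4cd + 4d + 10cd + 10c² + 10c)(−c + 6)    [distributive law]
= (2d + 8c − 2 + 4d² + 14cd + 10c²)(−c + 6)    [combine like terms]
= −2cd + 12d − 8c² + 48c + 2c − 12 − 4cd² + 24d² − 14c²d + 84cd − 10c³ + 60c²    [distributive law]
= 82cd + 12d + 52c² + 50c − 12 − 4cd² + 24d² − 14c²d − 10c³    [combine like terms]

82cd + 12d + 52c² + 50c − 12 − 4cd² + 24d² − 14c²d − 10c³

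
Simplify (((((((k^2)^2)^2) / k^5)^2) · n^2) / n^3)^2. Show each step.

k^12n^(-2)

(((((((k^2)^2)^2) / k^5)^2) · n^2) / n^3)^2
= (((((((k^2)^2)^2) / k^5)^2) · n^2)^2) / ((n^3)^2)    [power of a quotient]
= (((((((k^2)^2)^2) / k^5)^2)^2) · ((n^2)^2)) / ((n^3)^2)    [power of a product]
= ((((((k^2)^2)^2) / k^5)^4) · ((n^2)^2)) / ((n^3)^2)    [power of a power]
= ((((((k^2)^2)^2)^4) / ((k^5)^4)) · ((n^2)^2)) / ((n^3)^2)    [power of a quotient]
= (((((k^2)^2)^8) / ((k^5)^4)) · ((n^2)^2)) / ((n^3)^2)    [power of a power]
= ((((k^2)^16) / ((k^5)^4)) · ((n^2)^2)) / ((n^3)^2)    [power of a power]
= ((k^32 / ((k^5)^4)) · ((n^2)^2)) / ((n^3)^2)    [power of a power]
= ((k^32 / k^20) · ((n^2)^2)) / ((n^3)^2)    [power of a power]
= (k^12 · ((n^2)^2)) / ((n^3)^2)    [quotient of powers]
= (k^12 · n^4) / ((n^3)^2)    [power of a power]
= (k^12 · n^4) / n^6    [power of a power]
= k^12n^(-2)    [quotient of powers]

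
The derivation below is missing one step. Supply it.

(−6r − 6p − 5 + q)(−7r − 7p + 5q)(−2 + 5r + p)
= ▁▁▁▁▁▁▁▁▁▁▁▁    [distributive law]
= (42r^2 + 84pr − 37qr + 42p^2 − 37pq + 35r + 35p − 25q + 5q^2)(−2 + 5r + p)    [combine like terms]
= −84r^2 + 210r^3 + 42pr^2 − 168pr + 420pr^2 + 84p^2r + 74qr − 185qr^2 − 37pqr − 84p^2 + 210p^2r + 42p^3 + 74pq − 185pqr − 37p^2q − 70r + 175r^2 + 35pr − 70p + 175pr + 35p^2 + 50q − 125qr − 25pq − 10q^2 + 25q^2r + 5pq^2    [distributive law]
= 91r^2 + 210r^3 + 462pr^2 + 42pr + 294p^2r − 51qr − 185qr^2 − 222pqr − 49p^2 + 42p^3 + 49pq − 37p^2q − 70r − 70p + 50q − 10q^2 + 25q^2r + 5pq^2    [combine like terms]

After distributive law, the bracketed line is:

(42r^2 + 42pr − 30qr + 42pr + 42p^2 − 30pq + 35r + 35p − 25q − 7qr − 7pq + 5q^2)(−2 + 5r + p)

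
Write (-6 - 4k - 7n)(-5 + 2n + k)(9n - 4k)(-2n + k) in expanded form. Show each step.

(-6 - 4k - 7n)(-5 + 2n + k)(9n - 4k)(-2n + k)
= (30 - 12n - 6k + 20k - 8kn - 4k² + 35n - 14n² - 7kn)(9n - 4k)(-2n + k)    [distributive law]
= (30 + 23n + 14k - 15kn - 4k² - 14n²)(9n - 4k)(-2n + k)    [combine like terms]
= (270n - 120k + 207n² - 92kn + 126kn - 56k² - 135kn² + 60k²n - 36k²n + 16k³ - 126n³ + 56kn²)(-2n + k)    [distributive law]
= (270n - 120k + 207n² + 34kn - 56k² - 79kn² + 24k²n + 16k³ - 126n³)(-2n + k)    [combine like terms]
= -540n² + 270kn + 240kn - 120k² - 414n³ + 207kn² - 68kn² + 34k²n + 112k²n - 56k³ + 158kn³ - 79k²n² - 48k²n² + 24k³n - 32k³n + 16k⁴ + 252n⁴ - 126kn³    [distributive law]
= -540n² + 510kn - 120k² - 414n³ + 139kn² + 146k²n - 56k³ + 32kn³ - 127k²n² - 8k³n + 16k⁴ + 252n⁴    [combine like terms]

-540n² + 510kn - 120k² - 414n³ + 139kn² + 146k²n - 56k³ + 32kn³ - 127k²n² - 8k³n + 16k⁴ + 252n⁴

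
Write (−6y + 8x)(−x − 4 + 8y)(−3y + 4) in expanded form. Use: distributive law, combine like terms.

(−6y + 8x)(−x − 4 + 8y)(−3y + 4)
= (6xy + 24y − 48y^2 − 8x^2 − 32x + 64xy)(−3y + 4)    [distributive law]
= (70xy + 24y − 48y^2 − 8x^2 − 32x)(−3y + 4)    [combine like terms]
= −210xy^2 + 280xy − 72y^2 + 96y + 144y^3 − 192y^2 + 24x^2y − 32x^2 + 96xy − 128x    [distributive law]
= −210xy^2 + 376xy − 264y^2 + 96y + 144y^3 + 24x^2y − 32x^2 − 128x    [combine like terms]

−210xy^2 + 376xy − 264y^2 + 96y + 144y^3 + 24x^2y − 32x^2 − 128x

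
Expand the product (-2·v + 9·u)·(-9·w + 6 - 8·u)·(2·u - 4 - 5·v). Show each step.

(-2·v + 9·u)·(-9·w + 6 - 8·u)·(2·u - 4 - 5·v)
= (18·v·w - 12·v + 16·u·v - 81·u·w + 54·u - 72·u^2)·(2·u - 4 - 5·v)    [distributive law]
= 36·u·v·w - 72·v·w - 90·v^2·w - 24·u·v + 48·v + 60·v^2 + 32·u^2·v - 64·u·v - 80·u·v^2 - 162·u^2·w + 324·u·w + 405·u·v·w + 108·u^2 - 216·u - 270·u·v - 144·u^3 + 288·u^2 + 360·u^2·v    [distributive law]
= 441·u·v·w - 72·v·w - 90·v^2·w - 358·u·v + 48·v + 60·v^2 + 392·u^2·v - 80·u·v^2 - 162·u^2·w + 324·u·w + 396·u^2 - 216·u - 144·u^3    [combine like terms]

441·u·v·w - 72·v·w - 90·v^2·w - 358·u·v + 48·v + 60·v^2 + 392·u^2·v - 80·u·v^2 - 162·u^2·w + 324·u·w + 396·u^2 - 216·u - 144·u^3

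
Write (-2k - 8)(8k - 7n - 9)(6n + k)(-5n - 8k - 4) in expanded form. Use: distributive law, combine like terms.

(-2k - 8)(8k - 7n - 9)(6n + k)(-5n - 8k - 4)
= (-16k² + 14kn + 18k - 64k + 56n + 72)(6n + k)(-5n - 8k - 4)    [distributive law]
= (-16k² + 14kn - 46k + 56n + 72)(6n + k)(-5n - 8k - 4)    [combine like terms]
= (-96k²n - 16k³ + 84kn² + 14k²n - 276kn - 46k² + 336n² + 56kn + 432n + 72k)(-5n - 8k - 4)    [distributive law]
= (-82k²n - 16k³ + 84kn² - 220kn - 46k² + 336n² + 432n + 72k)(-5n - 8k - 4)    [combine like terms]
= 410k²n² + 656k³n + 328k²n + 80k³n + 128k⁴ + 64k³ - 420kn³ - 672k²n² - 336kn² + 1100kn² + 1760k²n + 880kn + 230k²n + 368k³ + 184k² - 1680n³ - 2688kn² - 1344n² - 2160n² - 3456kn - 1728n - 360kn - 576k² - 288k    [distributive law]
= -262k²n² + 736k³n + 2318k²n + 128k⁴ + 432k³ - 420kn³ - 1924kn² - 2936kn - 392k² - 1680n³ - 3504n² - 1728n - 288k    [combine like terms]

-262k²n² + 736k³n + 2318k²n + 128k⁴ + 432k³ - 420kn³ - 1924kn² - 2936kn - 392k² - 1680n³ - 3504n² - 1728n - 288k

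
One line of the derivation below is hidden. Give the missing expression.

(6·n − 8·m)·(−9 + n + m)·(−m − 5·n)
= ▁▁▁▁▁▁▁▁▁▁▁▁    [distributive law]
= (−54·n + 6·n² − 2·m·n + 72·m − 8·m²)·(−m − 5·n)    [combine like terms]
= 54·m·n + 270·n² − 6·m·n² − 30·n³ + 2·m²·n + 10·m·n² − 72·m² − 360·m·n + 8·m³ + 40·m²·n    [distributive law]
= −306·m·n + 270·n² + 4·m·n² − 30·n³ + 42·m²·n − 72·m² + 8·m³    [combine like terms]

After distributive law, the bracketed line is:

(−54·n + 6·n² + 6·m·n + 72·m − 8·m·n − 8·m²)·(−m − 5·n)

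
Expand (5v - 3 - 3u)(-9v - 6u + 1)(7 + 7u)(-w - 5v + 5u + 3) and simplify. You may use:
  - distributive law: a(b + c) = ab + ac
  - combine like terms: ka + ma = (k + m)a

315v^2w + 1575v^3 - 3535uv^2 - 2065v^2 + 315uv^2w + 1575uv^3 - 1470u^2v^2 - 203uvw - 203u^2v + 1309uv + 21u^2vw - 735u^3v - 224vw + 777v - 84uw + 1113u^2 + 147u - 231u^2w + 1533u^3 + 21w - 63 - 126u^3w + 630u^4

(5v - 3 - 3u)(-9v - 6u + 1)(7 + 7u)(-w - 5v + 5u + 3)
= (-45v^2 - 30uv + 5v + 27v + 18u - 3 + 27uv + 18u^2 - 3u)(7 + 7u)(-w - 5v + 5u + 3)    [distributive law]
= (-45v^2 - 3uv + 32v + 15u - 3 + 18u^2)(7 + 7u)(-w - 5v + 5u + 3)    [combine like terms]
= (-315v^2 - 315uv^2 - 21uv - 21u^2v + 224v + 224uv + 105u + 105u^2 - 21 - 21u + 126u^2 + 126u^3)(-w - 5v + 5u + 3)    [distributive law]
= (-315v^2 - 315uv^2 + 203uv - 21u^2v + 224v + 84u + 231u^2 - 21 + 126u^3)(-w - 5v + 5u + 3)    [combine like terms]
= 315v^2w + 1575v^3 - 1575uv^2 - 945v^2 + 315uv^2w + 1575uv^3 - 1575u^2v^2 - 945uv^2 - 203uvw - 1015uv^2 + 1015u^2v + 609uv + 21u^2vw + 105u^2v^2 - 105u^3v - 63u^2v - 224vw - 1120v^2 + 1120uv + 672v - 84uw - 420uv + 420u^2 + 252u - 231u^2w - 1155u^2v + 1155u^3 + 693u^2 + 21w + 105v - 105u - 63 - 126u^3w - 630u^3v + 630u^4 + 378u^3    [distributive law]
= 315v^2w + 1575v^3 - 3535uv^2 - 2065v^2 + 315uv^2w + 1575uv^3 - 1470u^2v^2 - 203uvw - 203u^2v + 1309uv + 21u^2vw - 735u^3v - 224vw + 777v - 84uw + 1113u^2 + 147u - 231u^2w + 1533u^3 + 21w - 63 - 126u^3w + 630u^4    [combine like terms]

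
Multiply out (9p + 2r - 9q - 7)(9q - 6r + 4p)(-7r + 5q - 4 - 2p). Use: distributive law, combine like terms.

(9p + 2r - 9q - 7)(9q - 6r + 4p)(-7r + 5q - 4 - 2p)
= (81pq - 54pr + 36p^2 + 18qr - 12r^2 + 8pr - 81q^2 + 54qr - 36pq - 63q + 42r - 28p)(-7r + 5q - 4 - 2p)    [distributive law]
= (45pq - 46pr + 36p^2 + 72qr - 12r^2 - 81q^2 - 63q + 42r - 28p)(-7r + 5q - 4 - 2p)    [combine like terms]
= -315pqr + 225pq^2 - 180pq - 90p^2q + 322pr^2 - 230pqr + 184pr + 92p^2r - 252p^2r + 180p^2q - 144p^2 - 72p^3 - 504qr^2 + 360q^2r - 288qr - 144pqr + 84r^3 - 60qr^2 + 48r^2 + 24pr^2 + 567q^2r - 405q^3 + 324q^2 + 162pq^2 + 441qr - 315q^2 + 252q + 126pq - 294r^2 + 210qr - 168r - 84pr + 196pr - 140pq + 112p + 56p^2    [distributive law]
= -689pqr + 387pq^2 - 194pq + 90p^2q + 346pr^2 + 296pr - 160p^2r - 88p^2 - 72p^3 - 564qr^2 + 927q^2r + 363qr + 84r^3 - 246r^2 - 405q^3 + 9q^2 + 252q - 168r + 112p    [combine like terms]

-689pqr + 387pq^2 - 194pq + 90p^2q + 346pr^2 + 296pr - 160p^2r - 88p^2 - 72p^3 - 564qr^2 + 927q^2r + 363qr + 84r^3 - 246r^2 - 405q^3 + 9q^2 + 252q - 168r + 112p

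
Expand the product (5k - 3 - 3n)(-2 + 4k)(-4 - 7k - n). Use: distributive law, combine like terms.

(5k - 3 - 3n)(-2 + 4k)(-4 - 7k - n)
= (-10k + 20k² + 6 - 12k + 6n - 12kn)(-4 - 7k - n)    [distributive law]
= (-22k + 20k² + 6 + 6n - 12kn)(-4 - 7k - n)    [combine like terms]
= 88k + 154k² + 22kn - 80k² - 140k³ - 20k²n - 24 - 42k - 6n - 24n - 42kn - 6n² + 48kn + 84k²n + 12kn²    [distributive law]
= 46k + 74k² + 28kn - 140k³ + 64k²n - 24 - 30n - 6n² + 12kn²    [combine like terms]

46k + 74k² + 28kn - 140k³ + 64k²n - 24 - 30n - 6n² + 12kn²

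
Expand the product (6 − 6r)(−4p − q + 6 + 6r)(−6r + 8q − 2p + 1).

(6 − 6r)(−4p − q + 6 + 6r)(−6r + 8q − 2p + 1)
= (−24p − 6q + 36 + 36r + 24pr + 6qr − 36r − 36r²)(−6r + 8q − 2p + 1)    [distributive law]
= (−24p − 6q + 36 + 24pr + 6qr − 36r²)(−6r + 8q − 2p + 1)    [combine like terms]
= 144pr − 192pq + 48p² − 24p + 36qr − 48q² + 12pq − 6q − 216r + 288q − 72p + 36 − 144pr² + 192pqr − 48p²r + 24pr − 36qr² + 48q²r − 12pqr + 6qr + 216r³ − 288qr² + 72pr² − 36r²    [distributive law]
= 168pr − 180pq + 48p² − 96p + 42qr − 48q² + 282q − 216r + 36 − 72pr² + 180pqr − 48p²r − 324qr² + 48q²r + 216r³ − 36r²    [combine like terms]

168pr − 180pq + 48p² − 96p + 42qr − 48q² + 282q − 216r + 36 − 72pr² + 180pqr − 48p²r − 324qr² + 48q²r + 216r³ − 36r²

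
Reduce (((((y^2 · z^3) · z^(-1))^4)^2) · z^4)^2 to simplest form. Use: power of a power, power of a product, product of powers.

(((((y^2 · z^3) · z^(-1))^4)^2) · z^4)^2
= (((((y^2 · z^3) · z^(-1))^4)^2)^2) · ((z^4)^2)    [power of a product]
= ((((y^2 · z^3) · z^(-1))^4)^4) · ((z^4)^2)    [power of a power]
= (((y^2 · z^3) · z^(-1))^16) · ((z^4)^2)    [power of a power]
= (((y^2 · z^3)^16) · ((z^(-1))^16)) · ((z^4)^2)    [power of a product]
= ((((y^2)^16) · ((z^3)^16)) · ((z^(-1))^16)) · ((z^4)^2)    [power of a product]
= ((y^32 · ((z^3)^16)) · ((z^(-1))^16)) · ((z^4)^2)    [power of a power]
= ((y^32 · z^48) · ((z^(-1))^16)) · ((z^4)^2)    [power of a power]
= ((y^32 · z^48) · z^(-16)) · ((z^4)^2)    [power of a power]
= ((y^32 · z^48) · z^(-16)) · z^8    [power of a power]
= y^32z^40    [product of powers]

y^32z^40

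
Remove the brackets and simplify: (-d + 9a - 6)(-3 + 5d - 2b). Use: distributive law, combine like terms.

-27d - 5d² + 2bd - 27a + 45ad - 18ab + 18 + 12b

(-d + 9a - 6)(-3 + 5d - 2b)
= 3d - 5d² + 2bd - 27a + 45ad - 18ab + 18 - 30d + 12b    [distributive law]
= -27d - 5d² + 2bd - 27a + 45ad - 18ab + 18 + 12b    [combine like terms]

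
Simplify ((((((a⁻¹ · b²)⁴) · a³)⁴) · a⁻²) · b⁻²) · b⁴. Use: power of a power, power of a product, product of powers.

((((((a⁻¹ · b²)⁴) · a³)⁴) · a⁻²) · b⁻²) · b⁴
= ((((((a⁻¹ · b²)⁴)⁴) · ((a³)⁴)) · a⁻²) · b⁻²) · b⁴    [power of a product]
= (((((a⁻¹ · b²)¹⁶) · ((a³)⁴)) · a⁻²) · b⁻²) · b⁴    [power of a power]
= ((((((a⁻¹)¹⁶) · ((b²)¹⁶)) · ((a³)⁴)) · a⁻²) · b⁻²) · b⁴    [power of a product]
= ((((a⁻¹⁶ · ((b²)¹⁶)) · ((a³)⁴)) · a⁻²) · b⁻²) · b⁴    [power of a power]
= ((((a⁻¹⁶ · b³²) · ((a³)⁴)) · a⁻²) · b⁻²) · b⁴    [power of a power]
= ((((a⁻¹⁶ · b³²) · a¹²) · a⁻²) · b⁻²) · b⁴    [power of a power]
= a⁻⁶b³⁴    [product of powers]

a⁻⁶b³⁴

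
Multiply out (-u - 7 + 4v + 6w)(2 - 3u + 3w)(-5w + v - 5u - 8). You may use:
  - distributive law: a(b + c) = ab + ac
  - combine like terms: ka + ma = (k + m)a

118uw + 75uv - 119u^2 - 82u + 90u^2w + 63u^2v - 15u^3 + 15uw^2 - 21uvw + 142w - 78v + 112 - 99w^2 - 145vw + 8v^2 - 12uv^2 - 42vw^2 + 12v^2w - 90w^3

(-u - 7 + 4v + 6w)(2 - 3u + 3w)(-5w + v - 5u - 8)
= (-2u + 3u^2 - 3uw - 14 + 21u - 21w + 8v - 12uv + 12vw + 12w - 18uw + 18w^2)(-5w + v - 5u - 8)    [distributive law]
= (19u + 3u^2 - 21uw - 14 - 9w + 8v - 12uv + 12vw + 18w^2)(-5w + v - 5u - 8)    [combine like terms]
= -95uw + 19uv - 95u^2 - 152u - 15u^2w + 3u^2v - 15u^3 - 24u^2 + 105uw^2 - 21uvw + 105u^2w + 168uw + 70w - 14v + 70u + 112 + 45w^2 - 9vw + 45uw + 72w - 40vw + 8v^2 - 40uv - 64v + 60uvw - 12uv^2 + 60u^2v + 96uv - 60vw^2 + 12v^2w - 60uvw - 96vw - 90w^3 + 18vw^2 - 90uw^2 - 144w^2    [distributive law]
= 118uw + 75uv - 119u^2 - 82u + 90u^2w + 63u^2v - 15u^3 + 15uw^2 - 21uvw + 142w - 78v + 112 - 99w^2 - 145vw + 8v^2 - 12uv^2 - 42vw^2 + 12v^2w - 90w^3    [combine like terms]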